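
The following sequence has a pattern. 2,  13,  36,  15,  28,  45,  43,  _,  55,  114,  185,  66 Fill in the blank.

71

The slot pattern repeats as AAB (period 3), so there are 2 interleaved tracks.
Track A: 2, 13, 15, 28, 43, ?, 114, 185 (a Fibonacci-like recurrence a_n = a_{n-1} + a_{n-2}).
Track B: 36, 45, 55, 66 (the triangular numbers T_8, T_9, …).
So the missing entry in track A is 71.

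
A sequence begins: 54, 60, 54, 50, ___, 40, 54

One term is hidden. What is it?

Taking every 2nd term gives 2 separate tracks.
Track A is 54, 54, ?, 54, which is constant 54.
Track B is 60, 50, 40, which is linear: a_n = 70 − 10·n.
Filling track A at index 3 by its rule yields 54.

54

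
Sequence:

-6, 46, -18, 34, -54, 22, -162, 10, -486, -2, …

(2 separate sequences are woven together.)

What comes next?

-1458

Taking every 2nd term gives 2 separate tracks.
Stream A is -6, -18, -54, -162, -486, which is geometric, ×3 each step.
Stream B is 46, 34, 22, 10, -2, which is linear: a_n = 58 − 12·n.
The 11th slot belongs to stream A; its 6th term is -1458.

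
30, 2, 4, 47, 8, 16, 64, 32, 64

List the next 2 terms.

Positions follow the repeating pattern ABB; grouping by letter gives 2 tracks.
Track A: 30, 47, 64 (linear: a_n = 13 + 17·n).
Track B: 2, 4, 8, 16, 32, 64 (powers of 2).
Term 10 comes from track A (its 4th entry): 81.
Position 11 → track B, term 7 = 128.

81, 128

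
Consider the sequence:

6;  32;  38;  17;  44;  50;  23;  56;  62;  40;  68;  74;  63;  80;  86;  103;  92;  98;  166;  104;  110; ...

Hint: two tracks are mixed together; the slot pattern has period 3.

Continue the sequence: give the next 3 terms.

269, 116, 122

Reading positions in blocks of 3 reveals the pattern ABB — 2 tracks woven together.
Track A: 6, 17, 23, 40, 63, 103, 166 (Fibonacci-style (each term is the sum of the two before it)).
Track B: 32, 38, 44, 50, 56, 62, 68, 74, 80, 86, 92, 98, 104, 110 (linear: a_n = 26 + 6·n).
Term 22 comes from track A (its 8th entry): 269.
Position 23 → track B, term 15 = 116.
Position 24 → track B, term 16 = 122.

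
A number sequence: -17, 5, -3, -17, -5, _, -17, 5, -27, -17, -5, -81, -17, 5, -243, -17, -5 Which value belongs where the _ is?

Taking every 3rd term gives 3 separate tracks.
Subsequence A: -17, -17, -17, -17, -17, -17 — constant -17.
Subsequence B: 5, -5, 5, -5, 5, -5 — oscillating between 5 and -5.
Subsequence C: -3, ?, -27, -81, -243 — geometric, ×3 each step.
The gap is subsequence C's term 2; the rule gives -9.

-9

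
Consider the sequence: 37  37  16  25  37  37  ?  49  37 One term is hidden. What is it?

Positions follow the repeating pattern AABB; grouping by letter gives 2 tracks.
Track A = 37, 37, 37, 37, 37: the constant sequence 37.
Track B = 16, 25, ?, 49: the squares 4², 5², 6², ….
Filling track B at index 3 by its rule yields 36.

36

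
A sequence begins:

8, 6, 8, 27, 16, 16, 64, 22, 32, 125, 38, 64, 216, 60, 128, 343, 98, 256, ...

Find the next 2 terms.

Split by position mod 3 into 3 tracks.
Track A: 8, 27, 64, 125, 216, 343 (perfect cubes starting at 2³).
Track B: 6, 16, 22, 38, 60, 98 (a Fibonacci-like recurrence a_n = a_{n-1} + a_{n-2}).
Track C: 8, 16, 32, 64, 128, 256 (successive powers of 2).
Position 19 → track A, term 7 = 512.
Position 20 falls in track B as its term 7, giving 158.

512, 158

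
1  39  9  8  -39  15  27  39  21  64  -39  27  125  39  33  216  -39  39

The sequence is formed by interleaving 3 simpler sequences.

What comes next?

Taking every 3rd term gives 3 separate tracks.
Track A is 1, 8, 27, 64, 125, 216, which is perfect cubes starting at 1³.
Track B is 39, -39, 39, -39, 39, -39, which is alternating ±39.
Track C is 9, 15, 21, 27, 33, 39, which is arithmetic with common difference +6.
Term 19 comes from track A (its 7th entry): 343.

343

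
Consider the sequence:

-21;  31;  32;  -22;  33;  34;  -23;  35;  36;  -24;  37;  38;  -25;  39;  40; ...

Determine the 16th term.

Positions follow the repeating pattern ABB; grouping by letter gives 2 tracks.
Track A is -21, -22, -23, -24, -25, which is arithmetic with common difference −1.
Track B is 31, 32, 33, 34, 35, 36, 37, 38, 39, 40, which is arithmetic with common difference +1.
The 16th slot belongs to track A; its 6th term is -26.

-26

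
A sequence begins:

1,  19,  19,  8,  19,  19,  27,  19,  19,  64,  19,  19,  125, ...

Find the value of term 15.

Reading positions in blocks of 3 reveals the pattern ABB — 2 tracks woven together.
Track A is 1, 8, 27, 64, 125, which is consecutive cubes n³ from n = 1.
Track B is 19, 19, 19, 19, 19, 19, 19, 19, which is always 19.
The 15th slot belongs to track B; its 10th term is 19.

19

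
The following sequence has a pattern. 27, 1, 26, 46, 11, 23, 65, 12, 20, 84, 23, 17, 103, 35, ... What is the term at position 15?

14

Split by position mod 3 into 3 tracks.
Track A: 27, 46, 65, 84, 103. Arithmetic, step +19.
Track B: 1, 11, 12, 23, 35. Each term equals the sum of the previous two.
Track C: 26, 23, 20, 17. Linear: a_n = 29 − 3·n.
Position 15 falls in track C as its term 5, giving 14.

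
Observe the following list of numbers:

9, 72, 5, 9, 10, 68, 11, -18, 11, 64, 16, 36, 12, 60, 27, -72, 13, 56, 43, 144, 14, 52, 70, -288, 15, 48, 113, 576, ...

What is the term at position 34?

Split by position mod 4: positions 1, 5, 9, … form one track, and each other residue class forms its own.
Track A = 9, 10, 11, 12, 13, 14, 15: adding 1 each time.
Track B = 72, 68, 64, 60, 56, 52, 48: subtracting 4 each time.
Track C = 5, 11, 16, 27, 43, 70, 113: Fibonacci-style (each term is the sum of the two before it).
Track D = 9, -18, 36, -72, 144, -288, 576: a geometric progression (common ratio -2).
The 34th slot belongs to track B; its 9th term is 40.

40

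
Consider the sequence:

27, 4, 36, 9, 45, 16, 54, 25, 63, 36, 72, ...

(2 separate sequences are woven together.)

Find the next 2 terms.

49, 81

Positions 1, 3, 5, … form one subsequence and positions 2, 4, 6, … form another.
Subsequence A is 27, 36, 45, 54, 63, 72, which is arithmetic with common difference +9.
Subsequence B is 4, 9, 16, 25, 36, which is the squares 2², 3², 4², ….
Position 12 → subsequence B, term 6 = 49.
Position 13 falls in subsequence A as its term 7, giving 81.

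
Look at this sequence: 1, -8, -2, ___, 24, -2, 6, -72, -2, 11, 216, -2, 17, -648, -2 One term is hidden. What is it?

The terms cycle through 3 interleaved subsequences.
Stream A: 1, ?, 6, 11, 17. A Fibonacci-like recurrence a_n = a_{n-1} + a_{n-2}.
Stream B: -8, 24, -72, 216, -648. A geometric progression (common ratio -3).
Stream C: -2, -2, -2, -2, -2. Constant -2.
Stream A's pattern makes the blank 5.

5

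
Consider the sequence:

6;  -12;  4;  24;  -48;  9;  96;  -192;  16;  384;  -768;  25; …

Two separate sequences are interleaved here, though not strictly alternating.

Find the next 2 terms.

1536, -3072

The slot pattern repeats as AAB (period 3), so there are 2 interleaved tracks.
Track A: 6, -12, 24, -48, 96, -192, 384, -768. A geometric progression (common ratio -2).
Track B: 4, 9, 16, 25. Consecutive squares n² from n = 2.
Position 13 → track A, term 9 = 1536.
The 14th slot belongs to track A; its 10th term is -3072.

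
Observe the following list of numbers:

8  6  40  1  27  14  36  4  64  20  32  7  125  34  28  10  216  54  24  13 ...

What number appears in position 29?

729

Split by position mod 4: positions 1, 5, 9, … form one track, and each other residue class forms its own.
Track A: 8, 27, 64, 125, 216 (consecutive cubes n³ from n = 2).
Track B: 6, 14, 20, 34, 54 (Fibonacci-style (each term is the sum of the two before it)).
Track C: 40, 36, 32, 28, 24 (linear: a_n = 44 − 4·n).
Track D: 1, 4, 7, 10, 13 (adding 3 each time).
Position 29 → track A, term 8 = 729.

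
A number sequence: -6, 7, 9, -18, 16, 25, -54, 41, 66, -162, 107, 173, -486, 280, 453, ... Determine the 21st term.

Reading positions in blocks of 3 reveals the pattern ABB — 2 tracks woven together.
Subsequence A: -6, -18, -54, -162, -486 — geometric with ratio 3.
Subsequence B: 7, 9, 16, 25, 41, 66, 107, 173, 280, 453 — a Fibonacci-like recurrence a_n = a_{n-1} + a_{n-2}.
The 21st slot belongs to subsequence B; its 14th term is 3105.

3105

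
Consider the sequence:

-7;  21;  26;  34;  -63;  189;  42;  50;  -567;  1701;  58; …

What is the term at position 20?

98

Reading positions in blocks of 4 reveals the pattern AABB — 2 tracks woven together.
Stream A: -7, 21, -63, 189, -567, 1701 (geometric, ×-3 each step).
Stream B: 26, 34, 42, 50, 58 (linear: a_n = 18 + 8·n).
The 20th slot belongs to stream B; its 10th term is 98.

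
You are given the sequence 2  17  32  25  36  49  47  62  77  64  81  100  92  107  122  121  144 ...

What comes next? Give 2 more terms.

Reading positions in blocks of 6 reveals the pattern AAABBB — 2 tracks woven together.
Track A: 2, 17, 32, 47, 62, 77, 92, 107, 122. Linear: a_n = -13 + 15·n.
Track B: 25, 36, 49, 64, 81, 100, 121, 144. The squares 5², 6², 7², ….
The 18th slot belongs to track B; its 9th term is 169.
The 19th slot belongs to track A; its 10th term is 137.

169, 137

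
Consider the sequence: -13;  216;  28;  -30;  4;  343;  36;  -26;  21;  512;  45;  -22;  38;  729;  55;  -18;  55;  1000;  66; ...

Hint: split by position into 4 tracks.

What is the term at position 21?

Read the sequence 4 terms at a time; column i is its own pattern.
Track A is -13, 4, 21, 38, 55, which is adding 17 each time.
Track B is 216, 343, 512, 729, 1000, which is perfect cubes starting at 6³.
Track C is 28, 36, 45, 55, 66, which is the triangular numbers T_7, T_8, ….
Track D is -30, -26, -22, -18, which is arithmetic, step +4.
Position 21 falls in track A as its term 6, giving 72.

72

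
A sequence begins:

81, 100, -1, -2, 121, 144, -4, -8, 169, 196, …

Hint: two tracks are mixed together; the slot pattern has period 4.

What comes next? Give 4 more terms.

-16, -32, 225, 256

Positions follow the repeating pattern AABB; grouping by letter gives 2 tracks.
Stream A: 81, 100, 121, 144, 169, 196. Consecutive squares n² from n = 9.
Stream B: -1, -2, -4, -8. Geometric with ratio 2.
Term 11 comes from stream B (its 5th entry): -16.
Term 12 comes from stream B (its 6th entry): -32.
Position 13 falls in stream A as its term 7, giving 225.
Position 14 → stream A, term 8 = 256.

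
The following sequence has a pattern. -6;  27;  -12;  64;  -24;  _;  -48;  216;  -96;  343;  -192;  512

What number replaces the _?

Taking every 2nd term gives 2 separate tracks.
Stream A: -6, -12, -24, -48, -96, -192 (multiplying by 2 each time).
Stream B: 27, 64, ?, 216, 343, 512 (consecutive cubes n³ from n = 3).
Stream B's pattern makes the blank 125.

125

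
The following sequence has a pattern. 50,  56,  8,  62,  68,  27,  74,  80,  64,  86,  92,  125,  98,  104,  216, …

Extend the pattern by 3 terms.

Reading positions in blocks of 3 reveals the pattern AAB — 2 tracks woven together.
Track A = 50, 56, 62, 68, 74, 80, 86, 92, 98, 104: adding 6 each time.
Track B = 8, 27, 64, 125, 216: the cubes 2³, 3³, 4³, ….
Term 16 comes from track A (its 11th entry): 110.
Term 17 comes from track A (its 12th entry): 116.
Term 18 comes from track B (its 6th entry): 343.

110, 116, 343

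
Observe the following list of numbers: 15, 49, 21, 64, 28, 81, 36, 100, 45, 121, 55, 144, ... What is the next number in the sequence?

Taking every 2nd term gives 2 separate tracks.
Track A = 15, 21, 28, 36, 45, 55: triangular numbers n(n+1)/2 for n = 5, 6, ….
Track B = 49, 64, 81, 100, 121, 144: the squares 7², 8², 9², ….
Position 13 falls in track A as its term 7, giving 66.

66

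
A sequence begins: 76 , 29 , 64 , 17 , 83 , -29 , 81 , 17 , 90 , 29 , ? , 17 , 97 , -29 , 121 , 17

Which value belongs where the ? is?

100

The terms cycle through 4 interleaved subsequences.
Track A: 76, 83, 90, 97 — adding 7 each time.
Track B: 29, -29, 29, -29 — the oscillation 29·(−1)^(n+1).
Track C: 64, 81, ?, 121 — consecutive squares n² from n = 8.
Track D: 17, 17, 17, 17 — constant 17.
Filling track C at index 3 by its rule yields 100.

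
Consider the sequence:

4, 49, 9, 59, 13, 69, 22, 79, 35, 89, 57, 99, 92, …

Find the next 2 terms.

Split by position mod 2 into 2 tracks.
Subsequence A: 4, 9, 13, 22, 35, 57, 92 (each term equals the sum of the previous two).
Subsequence B: 49, 59, 69, 79, 89, 99 (arithmetic with common difference +10).
Position 14 → subsequence B, term 7 = 109.
Position 15 falls in subsequence A as its term 8, giving 149.

109, 149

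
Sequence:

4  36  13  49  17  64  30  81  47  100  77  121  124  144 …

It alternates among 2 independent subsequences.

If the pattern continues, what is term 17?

The terms cycle through 2 interleaved subsequences.
Track A is 4, 13, 17, 30, 47, 77, 124, which is Fibonacci-style (each term is the sum of the two before it).
Track B is 36, 49, 64, 81, 100, 121, 144, which is consecutive squares n² from n = 6.
The 17th slot belongs to track A; its 9th term is 325.

325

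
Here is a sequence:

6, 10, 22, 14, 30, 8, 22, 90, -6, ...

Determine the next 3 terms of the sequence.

30, 270, -20

Split by position mod 3: positions 1, 4, 7, … form one track, and each other residue class forms its own.
Stream A: 6, 14, 22. Adding 8 each time.
Stream B: 10, 30, 90. Geometric with ratio 3.
Stream C: 22, 8, -6. Arithmetic with common difference −14.
The 10th slot belongs to stream A; its 4th term is 30.
Position 11 → stream B, term 4 = 270.
The 12th slot belongs to stream C; its 4th term is -20.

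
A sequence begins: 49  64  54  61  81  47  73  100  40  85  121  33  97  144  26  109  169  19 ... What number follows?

Split by position mod 3 into 3 tracks.
Track A: 49, 61, 73, 85, 97, 109 — arithmetic, step +12.
Track B: 64, 81, 100, 121, 144, 169 — the squares 8², 9², 10², ….
Track C: 54, 47, 40, 33, 26, 19 — linear: a_n = 61 − 7·n.
Position 19 falls in track A as its term 7, giving 121.

121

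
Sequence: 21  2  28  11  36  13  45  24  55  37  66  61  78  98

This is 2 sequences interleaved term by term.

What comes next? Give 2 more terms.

Odd-indexed and even-indexed terms follow separate rules.
Stream A: 21, 28, 36, 45, 55, 66, 78. The triangular numbers T_6, T_7, ….
Stream B: 2, 11, 13, 24, 37, 61, 98. Each term equals the sum of the previous two.
Term 15 comes from stream A (its 8th entry): 91.
Position 16 falls in stream B as its term 8, giving 159.

91, 159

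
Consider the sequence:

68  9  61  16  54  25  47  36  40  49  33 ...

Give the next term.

64

Odd-indexed and even-indexed terms follow separate rules.
Track A = 68, 61, 54, 47, 40, 33: arithmetic, step −7.
Track B = 9, 16, 25, 36, 49: consecutive squares n² from n = 3.
Position 12 falls in track B as its term 6, giving 64.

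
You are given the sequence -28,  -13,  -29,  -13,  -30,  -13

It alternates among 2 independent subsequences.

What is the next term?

-31

Split by position mod 2 into 2 tracks.
Subsequence A = -28, -29, -30: arithmetic with common difference −1.
Subsequence B = -13, -13, -13: the constant sequence -13.
The 7th slot belongs to subsequence A; its 4th term is -31.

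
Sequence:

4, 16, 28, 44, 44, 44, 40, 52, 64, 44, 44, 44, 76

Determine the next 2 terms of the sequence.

88, 100

The slot pattern repeats as AAABBB (period 6), so there are 2 interleaved tracks.
Track A is 4, 16, 28, 40, 52, 64, 76, which is arithmetic, step +12.
Track B is 44, 44, 44, 44, 44, 44, which is always 44.
The 14th slot belongs to track A; its 8th term is 88.
Term 15 comes from track A (its 9th entry): 100.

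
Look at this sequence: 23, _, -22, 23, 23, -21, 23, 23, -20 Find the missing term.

Positions follow the repeating pattern AAB; grouping by letter gives 2 tracks.
Track A = 23, ?, 23, 23, 23, 23: always 23.
Track B = -22, -21, -20: adding 1 each time.
So the missing entry in track A is 23.

23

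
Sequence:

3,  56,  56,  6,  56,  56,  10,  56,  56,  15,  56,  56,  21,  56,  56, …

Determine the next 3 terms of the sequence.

28, 56, 56

Positions follow the repeating pattern ABB; grouping by letter gives 2 tracks.
Track A: 3, 6, 10, 15, 21 (triangular numbers n(n+1)/2 for n = 2, 3, …).
Track B: 56, 56, 56, 56, 56, 56, 56, 56, 56, 56 (always 56).
Position 16 → track A, term 6 = 28.
Position 17 → track B, term 11 = 56.
Position 18 → track B, term 12 = 56.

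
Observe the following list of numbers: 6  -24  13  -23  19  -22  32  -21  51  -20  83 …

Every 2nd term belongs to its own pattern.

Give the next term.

Taking every 2nd term gives 2 separate tracks.
Track A is 6, 13, 19, 32, 51, 83, which is Fibonacci-style (each term is the sum of the two before it).
Track B is -24, -23, -22, -21, -20, which is linear: a_n = -25 + n.
Term 12 comes from track B (its 6th entry): -19.

-19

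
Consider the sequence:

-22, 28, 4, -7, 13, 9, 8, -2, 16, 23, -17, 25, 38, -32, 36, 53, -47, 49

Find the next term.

Split by position mod 3 into 3 tracks.
Subsequence A = -22, -7, 8, 23, 38, 53: linear: a_n = -37 + 15·n.
Subsequence B = 28, 13, -2, -17, -32, -47: linear: a_n = 43 − 15·n.
Subsequence C = 4, 9, 16, 25, 36, 49: the squares 2², 3², 4², ….
The 19th slot belongs to subsequence A; its 7th term is 68.

68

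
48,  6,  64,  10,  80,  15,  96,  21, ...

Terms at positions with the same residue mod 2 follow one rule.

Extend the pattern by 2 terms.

112, 28

Positions 1, 3, 5, … form one subsequence and positions 2, 4, 6, … form another.
Subsequence A = 48, 64, 80, 96: arithmetic, step +16.
Subsequence B = 6, 10, 15, 21: triangular numbers starting at T_3.
Position 9 → subsequence A, term 5 = 112.
The 10th slot belongs to subsequence B; its 5th term is 28.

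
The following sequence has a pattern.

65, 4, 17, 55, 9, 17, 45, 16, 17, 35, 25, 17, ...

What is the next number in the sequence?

25

Split by position mod 3 into 3 tracks.
Subsequence A: 65, 55, 45, 35 — arithmetic, step −10.
Subsequence B: 4, 9, 16, 25 — perfect squares starting at 2².
Subsequence C: 17, 17, 17, 17 — the constant sequence 17.
Position 13 → subsequence A, term 5 = 25.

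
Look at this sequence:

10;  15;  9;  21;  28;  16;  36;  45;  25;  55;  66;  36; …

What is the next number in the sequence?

Positions follow the repeating pattern AAB; grouping by letter gives 2 tracks.
Stream A: 10, 15, 21, 28, 36, 45, 55, 66. The triangular numbers T_4, T_5, ….
Stream B: 9, 16, 25, 36. The squares 3², 4², 5², ….
Position 13 falls in stream A as its term 9, giving 78.

78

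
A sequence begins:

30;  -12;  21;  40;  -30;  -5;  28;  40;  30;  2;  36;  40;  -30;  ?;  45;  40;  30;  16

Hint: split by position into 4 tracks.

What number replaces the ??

The terms cycle through 4 interleaved subsequences.
Stream A: 30, -30, 30, -30, 30 — oscillating between 30 and -30.
Stream B: -12, -5, 2, ?, 16 — arithmetic, step +7.
Stream C: 21, 28, 36, 45 — the triangular numbers T_6, T_7, ….
Stream D: 40, 40, 40, 40 — always 40.
The gap is stream B's term 4; the rule gives 9.

9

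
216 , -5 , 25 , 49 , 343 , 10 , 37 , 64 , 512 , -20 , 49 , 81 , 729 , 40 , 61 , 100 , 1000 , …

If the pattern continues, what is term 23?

85

The terms cycle through 4 interleaved subsequences.
Track A: 216, 343, 512, 729, 1000 — perfect cubes starting at 6³.
Track B: -5, 10, -20, 40 — a geometric progression (common ratio -2).
Track C: 25, 37, 49, 61 — linear: a_n = 13 + 12·n.
Track D: 49, 64, 81, 100 — consecutive squares n² from n = 7.
Term 23 comes from track C (its 6th entry): 85.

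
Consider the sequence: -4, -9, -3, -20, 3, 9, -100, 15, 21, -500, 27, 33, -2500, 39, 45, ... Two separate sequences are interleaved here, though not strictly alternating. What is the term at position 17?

Reading positions in blocks of 3 reveals the pattern ABB — 2 tracks woven together.
Track A: -4, -20, -100, -500, -2500 — multiplying by 5 each time.
Track B: -9, -3, 3, 9, 15, 21, 27, 33, 39, 45 — linear: a_n = -15 + 6·n.
Position 17 → track B, term 11 = 51.

51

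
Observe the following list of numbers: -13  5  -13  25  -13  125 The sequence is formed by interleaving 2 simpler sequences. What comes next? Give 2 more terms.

Split by position mod 2 into 2 tracks.
Stream A: -13, -13, -13. Constant -13.
Stream B: 5, 25, 125. Powers of 5.
Position 7 → stream A, term 4 = -13.
Position 8 → stream B, term 4 = 625.

-13, 625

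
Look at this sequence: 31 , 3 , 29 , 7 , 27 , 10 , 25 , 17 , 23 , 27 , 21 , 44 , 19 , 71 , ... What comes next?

17

Positions 1, 3, 5, … form one subsequence and positions 2, 4, 6, … form another.
Track A = 31, 29, 27, 25, 23, 21, 19: arithmetic, step −2.
Track B = 3, 7, 10, 17, 27, 44, 71: each term equals the sum of the previous two.
Position 15 falls in track A as its term 8, giving 17.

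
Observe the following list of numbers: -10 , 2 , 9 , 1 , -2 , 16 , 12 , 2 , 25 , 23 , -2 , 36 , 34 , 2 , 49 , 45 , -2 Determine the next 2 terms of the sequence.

Read the sequence 3 terms at a time; column i is its own pattern.
Track A = -10, 1, 12, 23, 34, 45: adding 11 each time.
Track B = 2, -2, 2, -2, 2, -2: the oscillation 2·(−1)^(n+1).
Track C = 9, 16, 25, 36, 49: the squares 3², 4², 5², ….
Position 18 → track C, term 6 = 64.
Position 19 falls in track A as its term 7, giving 56.

64, 56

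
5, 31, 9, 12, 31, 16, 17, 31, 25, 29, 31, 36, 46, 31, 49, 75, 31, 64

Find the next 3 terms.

121, 31, 81

Split by position mod 3: positions 1, 4, 7, … form one track, and each other residue class forms its own.
Subsequence A is 5, 12, 17, 29, 46, 75, which is a Fibonacci-like recurrence a_n = a_{n-1} + a_{n-2}.
Subsequence B is 31, 31, 31, 31, 31, 31, which is the constant sequence 31.
Subsequence C is 9, 16, 25, 36, 49, 64, which is perfect squares starting at 3².
Position 19 → subsequence A, term 7 = 121.
The 20th slot belongs to subsequence B; its 7th term is 31.
Position 21 → subsequence C, term 7 = 81.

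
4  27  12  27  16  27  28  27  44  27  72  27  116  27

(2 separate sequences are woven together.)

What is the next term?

The terms cycle through 2 interleaved subsequences.
Stream A is 4, 12, 16, 28, 44, 72, 116, which is a Fibonacci-like recurrence a_n = a_{n-1} + a_{n-2}.
Stream B is 27, 27, 27, 27, 27, 27, 27, which is the constant sequence 27.
The 15th slot belongs to stream A; its 8th term is 188.

188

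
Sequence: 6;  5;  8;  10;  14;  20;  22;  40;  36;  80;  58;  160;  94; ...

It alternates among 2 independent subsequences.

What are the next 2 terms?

320, 152

Split by position mod 2 into 2 tracks.
Stream A = 6, 8, 14, 22, 36, 58, 94: a Fibonacci-like recurrence a_n = a_{n-1} + a_{n-2}.
Stream B = 5, 10, 20, 40, 80, 160: a geometric progression (common ratio 2).
The 14th slot belongs to stream B; its 7th term is 320.
Term 15 comes from stream A (its 8th entry): 152.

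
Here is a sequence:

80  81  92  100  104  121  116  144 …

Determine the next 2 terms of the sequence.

The terms cycle through 2 interleaved subsequences.
Subsequence A = 80, 92, 104, 116: adding 12 each time.
Subsequence B = 81, 100, 121, 144: the squares 9², 10², 11², ….
Position 9 falls in subsequence A as its term 5, giving 128.
The 10th slot belongs to subsequence B; its 5th term is 169.

128, 169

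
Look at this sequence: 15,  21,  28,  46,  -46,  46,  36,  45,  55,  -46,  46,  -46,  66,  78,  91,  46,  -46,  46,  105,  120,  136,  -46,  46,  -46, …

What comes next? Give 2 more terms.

153, 171

Reading positions in blocks of 6 reveals the pattern AAABBB — 2 tracks woven together.
Stream A: 15, 21, 28, 36, 45, 55, 66, 78, 91, 105, 120, 136 (the triangular numbers T_5, T_6, …).
Stream B: 46, -46, 46, -46, 46, -46, 46, -46, 46, -46, 46, -46 (oscillating between 46 and -46).
Position 25 → stream A, term 13 = 153.
Term 26 comes from stream A (its 14th entry): 171.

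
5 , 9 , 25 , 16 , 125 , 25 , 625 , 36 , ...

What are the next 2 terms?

Split by position mod 2 into 2 tracks.
Track A: 5, 25, 125, 625 (powers 5^1, 5^2, 5^3, …).
Track B: 9, 16, 25, 36 (the squares 3², 4², 5², …).
Position 9 → track A, term 5 = 3125.
The 10th slot belongs to track B; its 5th term is 49.

3125, 49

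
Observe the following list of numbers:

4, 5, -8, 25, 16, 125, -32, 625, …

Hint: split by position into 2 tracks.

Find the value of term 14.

Odd-indexed and even-indexed terms follow separate rules.
Subsequence A is 4, -8, 16, -32, which is multiplying by -2 each time.
Subsequence B is 5, 25, 125, 625, which is powers 5^1, 5^2, 5^3, ….
Position 14 → subsequence B, term 7 = 78125.

78125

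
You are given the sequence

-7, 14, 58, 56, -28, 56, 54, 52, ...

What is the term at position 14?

896

Positions follow the repeating pattern AABB; grouping by letter gives 2 tracks.
Stream A: -7, 14, -28, 56 — geometric, ×-2 each step.
Stream B: 58, 56, 54, 52 — arithmetic, step −2.
The 14th slot belongs to stream A; its 8th term is 896.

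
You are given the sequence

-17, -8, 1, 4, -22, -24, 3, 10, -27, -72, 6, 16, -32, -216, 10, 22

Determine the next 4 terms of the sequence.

Split by position mod 4: positions 1, 5, 9, … form one track, and each other residue class forms its own.
Stream A = -17, -22, -27, -32: linear: a_n = -12 − 5·n.
Stream B = -8, -24, -72, -216: geometric, ×3 each step.
Stream C = 1, 3, 6, 10: the triangular numbers T_1, T_2, ….
Stream D = 4, 10, 16, 22: adding 6 each time.
The 17th slot belongs to stream A; its 5th term is -37.
The 18th slot belongs to stream B; its 5th term is -648.
Position 19 falls in stream C as its term 5, giving 15.
The 20th slot belongs to stream D; its 5th term is 28.

-37, -648, 15, 28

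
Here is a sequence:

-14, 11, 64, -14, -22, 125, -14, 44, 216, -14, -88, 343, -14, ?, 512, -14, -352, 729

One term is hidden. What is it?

Split by position mod 3 into 3 tracks.
Stream A is -14, -14, -14, -14, -14, -14, which is always -14.
Stream B is 11, -22, 44, -88, ?, -352, which is multiplying by -2 each time.
Stream C is 64, 125, 216, 343, 512, 729, which is consecutive cubes n³ from n = 4.
Filling stream B at index 5 by its rule yields 176.

176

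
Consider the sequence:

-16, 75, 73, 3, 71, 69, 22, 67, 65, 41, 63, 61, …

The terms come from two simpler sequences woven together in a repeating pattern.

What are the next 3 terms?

Reading positions in blocks of 3 reveals the pattern ABB — 2 tracks woven together.
Track A: -16, 3, 22, 41 — adding 19 each time.
Track B: 75, 73, 71, 69, 67, 65, 63, 61 — linear: a_n = 77 − 2·n.
Position 13 → track A, term 5 = 60.
The 14th slot belongs to track B; its 9th term is 59.
Term 15 comes from track B (its 10th entry): 57.

60, 59, 57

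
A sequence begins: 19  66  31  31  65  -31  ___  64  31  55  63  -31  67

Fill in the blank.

Taking every 3rd term gives 3 separate tracks.
Track A is 19, 31, ?, 55, 67, which is adding 12 each time.
Track B is 66, 65, 64, 63, which is linear: a_n = 67 − n.
Track C is 31, -31, 31, -31, which is the oscillation 31·(−1)^(n+1).
So the missing entry in track A is 43.

43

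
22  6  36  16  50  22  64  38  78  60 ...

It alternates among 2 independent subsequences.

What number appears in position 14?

158

Split by position mod 2 into 2 tracks.
Subsequence A: 22, 36, 50, 64, 78. Arithmetic with common difference +14.
Subsequence B: 6, 16, 22, 38, 60. Fibonacci-style (each term is the sum of the two before it).
Position 14 falls in subsequence B as its term 7, giving 158.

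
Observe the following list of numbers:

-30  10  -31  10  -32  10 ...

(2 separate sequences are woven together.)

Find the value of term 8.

Taking every 2nd term gives 2 separate tracks.
Track A: -30, -31, -32 (arithmetic with common difference −1).
Track B: 10, 10, 10 (always 10).
Position 8 → track B, term 4 = 10.

10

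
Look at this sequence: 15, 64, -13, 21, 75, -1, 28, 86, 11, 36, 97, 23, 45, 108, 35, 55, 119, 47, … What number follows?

Split by position mod 3 into 3 tracks.
Track A: 15, 21, 28, 36, 45, 55 — the triangular numbers T_5, T_6, ….
Track B: 64, 75, 86, 97, 108, 119 — adding 11 each time.
Track C: -13, -1, 11, 23, 35, 47 — adding 12 each time.
Position 19 → track A, term 7 = 66.

66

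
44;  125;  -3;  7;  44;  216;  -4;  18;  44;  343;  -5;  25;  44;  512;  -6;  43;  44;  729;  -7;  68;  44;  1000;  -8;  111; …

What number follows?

44

Split by position mod 4 into 4 tracks.
Stream A: 44, 44, 44, 44, 44, 44 (the constant sequence 44).
Stream B: 125, 216, 343, 512, 729, 1000 (the cubes 5³, 6³, 7³, …).
Stream C: -3, -4, -5, -6, -7, -8 (linear: a_n = -2 − n).
Stream D: 7, 18, 25, 43, 68, 111 (a Fibonacci-like recurrence a_n = a_{n-1} + a_{n-2}).
Position 25 falls in stream A as its term 7, giving 44.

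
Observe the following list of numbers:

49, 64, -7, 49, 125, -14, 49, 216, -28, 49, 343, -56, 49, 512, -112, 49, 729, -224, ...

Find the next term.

49

Read the sequence 3 terms at a time; column i is its own pattern.
Track A = 49, 49, 49, 49, 49, 49: the constant sequence 49.
Track B = 64, 125, 216, 343, 512, 729: the cubes 4³, 5³, 6³, ….
Track C = -7, -14, -28, -56, -112, -224: geometric, ×2 each step.
Position 19 → track A, term 7 = 49.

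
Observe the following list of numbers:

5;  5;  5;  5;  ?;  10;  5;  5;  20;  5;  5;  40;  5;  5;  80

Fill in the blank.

The slot pattern repeats as AAB (period 3), so there are 2 interleaved tracks.
Subsequence A = 5, 5, 5, ?, 5, 5, 5, 5, 5, 5: always 5.
Subsequence B = 5, 10, 20, 40, 80: geometric with ratio 2.
Subsequence A's pattern makes the blank 5.

5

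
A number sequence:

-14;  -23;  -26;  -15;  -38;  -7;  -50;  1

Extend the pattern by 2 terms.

Split by position mod 2 into 2 tracks.
Stream A: -14, -26, -38, -50 (arithmetic, step −12).
Stream B: -23, -15, -7, 1 (linear: a_n = -31 + 8·n).
Position 9 falls in stream A as its term 5, giving -62.
The 10th slot belongs to stream B; its 5th term is 9.

-62, 9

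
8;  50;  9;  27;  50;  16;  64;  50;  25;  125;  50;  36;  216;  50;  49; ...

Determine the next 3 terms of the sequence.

343, 50, 64

Read the sequence 3 terms at a time; column i is its own pattern.
Stream A: 8, 27, 64, 125, 216. Perfect cubes starting at 2³.
Stream B: 50, 50, 50, 50, 50. Constant 50.
Stream C: 9, 16, 25, 36, 49. Perfect squares starting at 3².
The 16th slot belongs to stream A; its 6th term is 343.
Term 17 comes from stream B (its 6th entry): 50.
The 18th slot belongs to stream C; its 6th term is 64.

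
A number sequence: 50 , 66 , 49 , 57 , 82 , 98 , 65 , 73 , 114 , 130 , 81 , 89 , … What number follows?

Reading positions in blocks of 4 reveals the pattern AABB — 2 tracks woven together.
Subsequence A: 50, 66, 82, 98, 114, 130 (linear: a_n = 34 + 16·n).
Subsequence B: 49, 57, 65, 73, 81, 89 (linear: a_n = 41 + 8·n).
The 13th slot belongs to subsequence A; its 7th term is 146.

146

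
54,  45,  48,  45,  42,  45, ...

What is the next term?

36

Taking every 2nd term gives 2 separate tracks.
Stream A = 54, 48, 42: arithmetic with common difference −6.
Stream B = 45, 45, 45: the constant sequence 45.
Position 7 → stream A, term 4 = 36.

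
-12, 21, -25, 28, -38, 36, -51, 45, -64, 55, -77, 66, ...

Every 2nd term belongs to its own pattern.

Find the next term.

Positions 1, 3, 5, … form one subsequence and positions 2, 4, 6, … form another.
Stream A: -12, -25, -38, -51, -64, -77. Subtracting 13 each time.
Stream B: 21, 28, 36, 45, 55, 66. Triangular numbers n(n+1)/2 for n = 6, 7, ….
Term 13 comes from stream A (its 7th entry): -90.

-90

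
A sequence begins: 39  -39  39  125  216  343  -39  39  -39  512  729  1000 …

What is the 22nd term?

The slot pattern repeats as AAABBB (period 6), so there are 2 interleaved tracks.
Track A: 39, -39, 39, -39, 39, -39 — oscillating between 39 and -39.
Track B: 125, 216, 343, 512, 729, 1000 — the cubes 5³, 6³, 7³, ….
The 22nd slot belongs to track B; its 10th term is 2744.

2744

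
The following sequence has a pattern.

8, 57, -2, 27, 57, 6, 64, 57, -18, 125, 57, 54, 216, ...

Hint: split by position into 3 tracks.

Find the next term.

Split by position mod 3 into 3 tracks.
Track A: 8, 27, 64, 125, 216 (consecutive cubes n³ from n = 2).
Track B: 57, 57, 57, 57 (always 57).
Track C: -2, 6, -18, 54 (geometric, ×-3 each step).
Position 14 falls in track B as its term 5, giving 57.

57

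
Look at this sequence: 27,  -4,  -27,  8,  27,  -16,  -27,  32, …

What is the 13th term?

27

Taking every 2nd term gives 2 separate tracks.
Track A = 27, -27, 27, -27: alternating ±27.
Track B = -4, 8, -16, 32: a geometric progression (common ratio -2).
The 13th slot belongs to track A; its 7th term is 27.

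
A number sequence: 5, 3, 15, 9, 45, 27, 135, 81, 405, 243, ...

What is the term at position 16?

6561

Odd-indexed and even-indexed terms follow separate rules.
Track A: 5, 15, 45, 135, 405 — a geometric progression (common ratio 3).
Track B: 3, 9, 27, 81, 243 — powers of 3.
Position 16 → track B, term 8 = 6561.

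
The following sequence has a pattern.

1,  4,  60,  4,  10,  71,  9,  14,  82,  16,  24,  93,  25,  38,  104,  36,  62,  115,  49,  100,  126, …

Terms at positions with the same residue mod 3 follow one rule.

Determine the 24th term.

137

Split by position mod 3 into 3 tracks.
Track A is 1, 4, 9, 16, 25, 36, 49, which is the squares 1², 2², 3², ….
Track B is 4, 10, 14, 24, 38, 62, 100, which is Fibonacci-style (each term is the sum of the two before it).
Track C is 60, 71, 82, 93, 104, 115, 126, which is arithmetic with common difference +11.
The 24th slot belongs to track C; its 8th term is 137.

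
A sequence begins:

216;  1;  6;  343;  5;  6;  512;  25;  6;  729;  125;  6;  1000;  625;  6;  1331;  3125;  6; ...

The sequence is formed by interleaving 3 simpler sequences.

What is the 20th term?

15625

The terms cycle through 3 interleaved subsequences.
Subsequence A: 216, 343, 512, 729, 1000, 1331 — the cubes 6³, 7³, 8³, ….
Subsequence B: 1, 5, 25, 125, 625, 3125 — successive powers of 5.
Subsequence C: 6, 6, 6, 6, 6, 6 — always 6.
The 20th slot belongs to subsequence B; its 7th term is 15625.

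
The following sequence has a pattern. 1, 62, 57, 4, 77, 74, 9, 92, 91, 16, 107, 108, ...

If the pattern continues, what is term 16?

The terms cycle through 3 interleaved subsequences.
Track A = 1, 4, 9, 16: the squares 1², 2², 3², ….
Track B = 62, 77, 92, 107: arithmetic, step +15.
Track C = 57, 74, 91, 108: arithmetic, step +17.
Position 16 falls in track A as its term 6, giving 36.

36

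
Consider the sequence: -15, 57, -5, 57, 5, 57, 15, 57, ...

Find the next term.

25

Odd-indexed and even-indexed terms follow separate rules.
Track A: -15, -5, 5, 15 — arithmetic, step +10.
Track B: 57, 57, 57, 57 — always 57.
Position 9 → track A, term 5 = 25.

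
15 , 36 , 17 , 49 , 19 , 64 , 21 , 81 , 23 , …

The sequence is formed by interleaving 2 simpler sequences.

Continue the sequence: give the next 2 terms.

The terms cycle through 2 interleaved subsequences.
Subsequence A: 15, 17, 19, 21, 23 (adding 2 each time).
Subsequence B: 36, 49, 64, 81 (the squares 6², 7², 8², …).
The 10th slot belongs to subsequence B; its 5th term is 100.
Term 11 comes from subsequence A (its 6th entry): 25.

100, 25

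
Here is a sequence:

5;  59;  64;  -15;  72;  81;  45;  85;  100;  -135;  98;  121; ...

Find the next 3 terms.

Read the sequence 3 terms at a time; column i is its own pattern.
Subsequence A: 5, -15, 45, -135 (a geometric progression (common ratio -3)).
Subsequence B: 59, 72, 85, 98 (linear: a_n = 46 + 13·n).
Subsequence C: 64, 81, 100, 121 (consecutive squares n² from n = 8).
Position 13 falls in subsequence A as its term 5, giving 405.
Position 14 → subsequence B, term 5 = 111.
Position 15 falls in subsequence C as its term 5, giving 144.

405, 111, 144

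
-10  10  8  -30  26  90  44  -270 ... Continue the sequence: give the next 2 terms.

Positions 1, 3, 5, … form one subsequence and positions 2, 4, 6, … form another.
Stream A: -10, 8, 26, 44 (arithmetic with common difference +18).
Stream B: 10, -30, 90, -270 (geometric with ratio -3).
The 9th slot belongs to stream A; its 5th term is 62.
Term 10 comes from stream B (its 5th entry): 810.

62, 810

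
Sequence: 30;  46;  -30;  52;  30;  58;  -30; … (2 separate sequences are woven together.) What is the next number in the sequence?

64

The terms cycle through 2 interleaved subsequences.
Track A is 30, -30, 30, -30, which is oscillating between 30 and -30.
Track B is 46, 52, 58, which is arithmetic with common difference +6.
Position 8 → track B, term 4 = 64.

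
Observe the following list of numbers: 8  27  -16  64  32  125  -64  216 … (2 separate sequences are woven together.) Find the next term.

128

The terms cycle through 2 interleaved subsequences.
Track A: 8, -16, 32, -64 (a geometric progression (common ratio -2)).
Track B: 27, 64, 125, 216 (consecutive cubes n³ from n = 3).
Term 9 comes from track A (its 5th entry): 128.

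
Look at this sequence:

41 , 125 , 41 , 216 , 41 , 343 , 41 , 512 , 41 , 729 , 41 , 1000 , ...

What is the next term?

Positions 1, 3, 5, … form one subsequence and positions 2, 4, 6, … form another.
Subsequence A is 41, 41, 41, 41, 41, 41, which is constant 41.
Subsequence B is 125, 216, 343, 512, 729, 1000, which is the cubes 5³, 6³, 7³, ….
Term 13 comes from subsequence A (its 7th entry): 41.

41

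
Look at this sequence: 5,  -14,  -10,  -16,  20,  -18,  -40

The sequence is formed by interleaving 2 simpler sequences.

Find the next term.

-20

The terms cycle through 2 interleaved subsequences.
Stream A is 5, -10, 20, -40, which is geometric, ×-2 each step.
Stream B is -14, -16, -18, which is linear: a_n = -12 − 2·n.
The 8th slot belongs to stream B; its 4th term is -20.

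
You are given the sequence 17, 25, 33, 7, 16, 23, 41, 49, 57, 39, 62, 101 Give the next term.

65

The slot pattern repeats as AAABBB (period 6), so there are 2 interleaved tracks.
Track A: 17, 25, 33, 41, 49, 57. Linear: a_n = 9 + 8·n.
Track B: 7, 16, 23, 39, 62, 101. Each term equals the sum of the previous two.
Term 13 comes from track A (its 7th entry): 65.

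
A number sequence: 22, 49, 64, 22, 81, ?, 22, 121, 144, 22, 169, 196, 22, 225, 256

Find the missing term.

100

Positions follow the repeating pattern ABB; grouping by letter gives 2 tracks.
Subsequence A: 22, 22, 22, 22, 22. The constant sequence 22.
Subsequence B: 49, 64, 81, ?, 121, 144, 169, 196, 225, 256. Perfect squares starting at 7².
Filling subsequence B at index 4 by its rule yields 100.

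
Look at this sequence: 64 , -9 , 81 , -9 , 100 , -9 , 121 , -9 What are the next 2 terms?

144, -9

Positions 1, 3, 5, … form one subsequence and positions 2, 4, 6, … form another.
Track A = 64, 81, 100, 121: the squares 8², 9², 10², ….
Track B = -9, -9, -9, -9: the constant sequence -9.
Position 9 falls in track A as its term 5, giving 144.
The 10th slot belongs to track B; its 5th term is -9.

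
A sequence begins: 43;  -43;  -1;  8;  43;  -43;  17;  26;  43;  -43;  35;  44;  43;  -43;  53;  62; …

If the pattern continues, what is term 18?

-43

The slot pattern repeats as AABB (period 4), so there are 2 interleaved tracks.
Track A: 43, -43, 43, -43, 43, -43, 43, -43. Alternating ±43.
Track B: -1, 8, 17, 26, 35, 44, 53, 62. Arithmetic, step +9.
Position 18 → track A, term 10 = -43.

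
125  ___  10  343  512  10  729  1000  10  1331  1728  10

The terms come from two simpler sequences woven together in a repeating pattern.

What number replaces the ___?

The slot pattern repeats as AAB (period 3), so there are 2 interleaved tracks.
Subsequence A: 125, ?, 343, 512, 729, 1000, 1331, 1728. Consecutive cubes n³ from n = 5.
Subsequence B: 10, 10, 10, 10. Constant 10.
Subsequence A's pattern makes the blank 216.

216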